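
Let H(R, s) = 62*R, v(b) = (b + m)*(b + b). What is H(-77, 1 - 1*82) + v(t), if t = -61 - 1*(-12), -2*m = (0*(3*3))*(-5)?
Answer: 28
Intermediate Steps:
m = 0 (m = -0*(3*3)*(-5)/2 = -0*9*(-5)/2 = -0*(-5) = -½*0 = 0)
t = -49 (t = -61 + 12 = -49)
v(b) = 2*b² (v(b) = (b + 0)*(b + b) = b*(2*b) = 2*b²)
H(-77, 1 - 1*82) + v(t) = 62*(-77) + 2*(-49)² = -4774 + 2*2401 = -4774 + 4802 = 28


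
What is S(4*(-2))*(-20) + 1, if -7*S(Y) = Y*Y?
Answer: 1287/7 ≈ 183.86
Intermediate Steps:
S(Y) = -Y²/7 (S(Y) = -Y*Y/7 = -Y²/7)
S(4*(-2))*(-20) + 1 = -(4*(-2))²/7*(-20) + 1 = -⅐*(-8)²*(-20) + 1 = -⅐*64*(-20) + 1 = -64/7*(-20) + 1 = 1280/7 + 1 = 1287/7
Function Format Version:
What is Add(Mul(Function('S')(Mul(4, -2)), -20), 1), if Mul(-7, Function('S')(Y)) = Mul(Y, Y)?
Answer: Rational(1287, 7) ≈ 183.86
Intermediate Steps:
Function('S')(Y) = Mul(Rational(-1, 7), Pow(Y, 2)) (Function('S')(Y) = Mul(Rational(-1, 7), Mul(Y, Y)) = Mul(Rational(-1, 7), Pow(Y, 2)))
Add(Mul(Function('S')(Mul(4, -2)), -20), 1) = Add(Mul(Mul(Rational(-1, 7), Pow(Mul(4, -2), 2)), -20), 1) = Add(Mul(Mul(Rational(-1, 7), Pow(-8, 2)), -20), 1) = Add(Mul(Mul(Rational(-1, 7), 64), -20), 1) = Add(Mul(Rational(-64, 7), -20), 1) = Add(Rational(1280, 7), 1) = Rational(1287, 7)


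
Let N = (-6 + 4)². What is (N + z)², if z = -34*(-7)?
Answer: 58564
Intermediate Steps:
N = 4 (N = (-2)² = 4)
z = 238
(N + z)² = (4 + 238)² = 242² = 58564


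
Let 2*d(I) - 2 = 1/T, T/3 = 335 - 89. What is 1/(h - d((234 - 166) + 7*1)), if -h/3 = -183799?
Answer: 1476/813860495 ≈ 1.8136e-6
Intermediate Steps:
T = 738 (T = 3*(335 - 89) = 3*246 = 738)
d(I) = 1477/1476 (d(I) = 1 + (½)/738 = 1 + (½)*(1/738) = 1 + 1/1476 = 1477/1476)
h = 551397 (h = -3*(-183799) = 551397)
1/(h - d((234 - 166) + 7*1)) = 1/(551397 - 1*1477/1476) = 1/(551397 - 1477/1476) = 1/(813860495/1476) = 1476/813860495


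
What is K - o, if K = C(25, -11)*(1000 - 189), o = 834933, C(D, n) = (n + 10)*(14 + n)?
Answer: -837366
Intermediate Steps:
C(D, n) = (10 + n)*(14 + n)
K = -2433 (K = (140 + (-11)**2 + 24*(-11))*(1000 - 189) = (140 + 121 - 264)*811 = -3*811 = -2433)
K - o = -2433 - 1*834933 = -2433 - 834933 = -837366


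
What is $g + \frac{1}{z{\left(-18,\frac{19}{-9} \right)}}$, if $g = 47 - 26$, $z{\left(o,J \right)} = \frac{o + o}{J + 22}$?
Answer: $\frac{6625}{324} \approx 20.448$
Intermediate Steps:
$z{\left(o,J \right)} = \frac{2 o}{22 + J}$
$g = 21$
$g + \frac{1}{z{\left(-18,\frac{19}{-9} \right)}} = 21 + \frac{1}{2 \left(-18\right) \frac{1}{22 + \frac{19}{-9}}} = 21 + \frac{1}{2 \left(-18\right) \frac{1}{22 + 19 \left(- \frac{1}{9}\right)}} = 21 + \frac{1}{2 \left(-18\right) \frac{1}{22 - \frac{19}{9}}} = 21 + \frac{1}{2 \left(-18\right) \frac{1}{\frac{179}{9}}} = 21 + \frac{1}{2 \left(-18\right) \frac{9}{179}} = 21 + \frac{1}{- \frac{324}{179}} = 21 - \frac{179}{324} = \frac{6625}{324}$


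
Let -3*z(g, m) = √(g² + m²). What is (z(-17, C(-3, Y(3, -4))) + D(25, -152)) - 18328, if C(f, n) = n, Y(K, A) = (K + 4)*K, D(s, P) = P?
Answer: -18480 - √730/3 ≈ -18489.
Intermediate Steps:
Y(K, A) = K*(4 + K) (Y(K, A) = (4 + K)*K = K*(4 + K))
z(g, m) = -√(g² + m²)/3
(z(-17, C(-3, Y(3, -4))) + D(25, -152)) - 18328 = (-√((-17)² + (3*(4 + 3))²)/3 - 152) - 18328 = (-√(289 + (3*7)²)/3 - 152) - 18328 = (-√(289 + 21²)/3 - 152) - 18328 = (-√(289 + 441)/3 - 152) - 18328 = (-√730/3 - 152) - 18328 = (-152 - √730/3) - 18328 = -18480 - √730/3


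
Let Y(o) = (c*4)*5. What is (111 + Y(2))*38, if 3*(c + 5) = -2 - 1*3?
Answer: -2546/3 ≈ -848.67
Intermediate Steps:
c = -20/3 (c = -5 + (-2 - 1*3)/3 = -5 + (-2 - 3)/3 = -5 + (⅓)*(-5) = -5 - 5/3 = -20/3 ≈ -6.6667)
Y(o) = -400/3 (Y(o) = -20/3*4*5 = -80/3*5 = -400/3)
(111 + Y(2))*38 = (111 - 400/3)*38 = -67/3*38 = -2546/3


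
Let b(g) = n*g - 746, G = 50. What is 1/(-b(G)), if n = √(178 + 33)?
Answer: 373/14508 + 25*√211/14508 ≈ 0.050741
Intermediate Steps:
n = √211 ≈ 14.526
b(g) = -746 + g*√211 (b(g) = √211*g - 746 = g*√211 - 746 = -746 + g*√211)
1/(-b(G)) = 1/(-(-746 + 50*√211)) = 1/(746 - 50*√211)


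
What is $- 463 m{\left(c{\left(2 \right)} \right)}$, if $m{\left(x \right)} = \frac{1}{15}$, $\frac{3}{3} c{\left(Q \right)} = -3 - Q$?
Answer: $- \frac{463}{15} \approx -30.867$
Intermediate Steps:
$c{\left(Q \right)} = -3 - Q$
$m{\left(x \right)} = \frac{1}{15}$
$- 463 m{\left(c{\left(2 \right)} \right)} = \left(-463\right) \frac{1}{15} = - \frac{463}{15}$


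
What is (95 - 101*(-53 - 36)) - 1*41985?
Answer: -32901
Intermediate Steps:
(95 - 101*(-53 - 36)) - 1*41985 = (95 - 101*(-89)) - 41985 = (95 + 8989) - 41985 = 9084 - 41985 = -32901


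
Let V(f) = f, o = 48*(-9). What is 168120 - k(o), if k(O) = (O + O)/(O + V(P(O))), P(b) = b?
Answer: 168119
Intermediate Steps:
o = -432
k(O) = 1 (k(O) = (O + O)/(O + O) = (2*O)/((2*O)) = (2*O)*(1/(2*O)) = 1)
168120 - k(o) = 168120 - 1*1 = 168120 - 1 = 168119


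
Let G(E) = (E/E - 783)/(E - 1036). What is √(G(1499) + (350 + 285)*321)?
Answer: √43695543049/463 ≈ 451.48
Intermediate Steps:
G(E) = -782/(-1036 + E) (G(E) = (1 - 783)/(-1036 + E) = -782/(-1036 + E))
√(G(1499) + (350 + 285)*321) = √(-782/(-1036 + 1499) + (350 + 285)*321) = √(-782/463 + 635*321) = √(-782*1/463 + 203835) = √(-782/463 + 203835) = √(94374823/463) = √43695543049/463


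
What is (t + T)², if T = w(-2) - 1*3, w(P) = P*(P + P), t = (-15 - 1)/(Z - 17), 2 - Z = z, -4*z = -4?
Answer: 36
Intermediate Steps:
z = 1 (z = -¼*(-4) = 1)
Z = 1 (Z = 2 - 1*1 = 2 - 1 = 1)
t = 1 (t = (-15 - 1)/(1 - 17) = -16/(-16) = -16*(-1/16) = 1)
w(P) = 2*P² (w(P) = P*(2*P) = 2*P²)
T = 5 (T = 2*(-2)² - 1*3 = 2*4 - 3 = 8 - 3 = 5)
(t + T)² = (1 + 5)² = 6² = 36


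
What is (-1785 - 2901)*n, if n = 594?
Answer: -2783484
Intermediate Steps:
(-1785 - 2901)*n = (-1785 - 2901)*594 = -4686*594 = -2783484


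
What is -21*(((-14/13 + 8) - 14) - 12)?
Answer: 5208/13 ≈ 400.62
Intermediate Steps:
-21*(((-14/13 + 8) - 14) - 12) = -21*((90/13 - 14) - 12) = -21*(-92/13 - 12) = -21*(-248/13) = 5208/13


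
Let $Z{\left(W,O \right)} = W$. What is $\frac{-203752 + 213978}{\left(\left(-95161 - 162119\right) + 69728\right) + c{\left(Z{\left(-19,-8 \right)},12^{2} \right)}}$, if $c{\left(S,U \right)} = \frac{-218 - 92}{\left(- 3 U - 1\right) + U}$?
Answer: $- \frac{1477657}{27101109} \approx -0.054524$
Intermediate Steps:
$c{\left(S,U \right)} = - \frac{310}{-1 - 2 U}$ ($c{\left(S,U \right)} = - \frac{310}{\left(-1 - 3 U\right) + U} = - \frac{310}{-1 - 2 U}$)
$\frac{-203752 + 213978}{\left(\left(-95161 - 162119\right) + 69728\right) + c{\left(Z{\left(-19,-8 \right)},12^{2} \right)}} = \frac{-203752 + 213978}{\left(\left(-95161 - 162119\right) + 69728\right) + \frac{310}{1 + 2 \cdot 12^{2}}} = \frac{10226}{\left(-257280 + 69728\right) + \frac{310}{1 + 2 \cdot 144}} = \frac{10226}{-187552 + \frac{310}{1 + 288}} = \frac{10226}{-187552 + \frac{310}{289}} = \frac{10226}{- \frac{54202218}{289}} = 10226 \left(- \frac{289}{54202218}\right) = - \frac{1477657}{27101109}$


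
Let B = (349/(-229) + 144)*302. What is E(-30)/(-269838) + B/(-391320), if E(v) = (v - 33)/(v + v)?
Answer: -5470994711/49754729240 ≈ -0.10996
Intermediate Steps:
E(v) = (-33 + v)/(2*v) (E(v) = (-33 + v)/((2*v)) = (-33 + v)*(1/(2*v)) = (-33 + v)/(2*v))
B = 9853354/229 (B = (349*(-1/229) + 144)*302 = (-349/229 + 144)*302 = (32627/229)*302 = 9853354/229 ≈ 43028.)
E(-30)/(-269838) + B/(-391320) = ((½)*(-33 - 30)/(-30))/(-269838) + (9853354/229)/(-391320) = ((½)*(-1/30)*(-63))*(-1/269838) + (9853354/229)*(-1/391320) = (21/20)*(-1/269838) - 4926677/44806140 = -7/1798920 - 4926677/44806140 = -5470994711/49754729240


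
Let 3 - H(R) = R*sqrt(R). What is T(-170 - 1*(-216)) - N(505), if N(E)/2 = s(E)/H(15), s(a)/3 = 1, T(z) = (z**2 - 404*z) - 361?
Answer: -3147022/187 + 5*sqrt(15)/187 ≈ -16829.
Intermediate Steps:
T(z) = -361 + z**2 - 404*z
s(a) = 3 (s(a) = 3*1 = 3)
H(R) = 3 - R**(3/2) (H(R) = 3 - R*sqrt(R) = 3 - R**(3/2))
N(E) = 6/(3 - 15*sqrt(15)) (N(E) = 2*(3/(3 - 15**(3/2))) = 2*(3/(3 - 15*sqrt(15))) = 6/(3 - 15*sqrt(15)))
T(-170 - 1*(-216)) - N(505) = (-361 + (-170 - 1*(-216))**2 - 404*(-170 - 1*(-216))) - 6/(3 - 15*sqrt(15)) = (-361 + (-170 + 216)**2 - 404*(-170 + 216)) - 6/(3 - 15*sqrt(15)) = (-361 + 46**2 - 404*46) - 6/(3 - 15*sqrt(15)) = (-361 + 2116 - 18584) - 6/(3 - 15*sqrt(15)) = -16829 - 6/(3 - 15*sqrt(15))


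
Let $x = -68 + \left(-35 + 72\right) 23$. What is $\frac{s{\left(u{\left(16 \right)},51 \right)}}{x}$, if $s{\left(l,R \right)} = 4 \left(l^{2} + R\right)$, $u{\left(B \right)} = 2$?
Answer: $\frac{220}{783} \approx 0.28097$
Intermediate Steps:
$s{\left(l,R \right)} = 4 R + 4 l^{2}$ ($s{\left(l,R \right)} = 4 \left(R + l^{2}\right) = 4 R + 4 l^{2}$)
$x = 783$ ($x = -68 + 37 \cdot 23 = -68 + 851 = 783$)
$\frac{s{\left(u{\left(16 \right)},51 \right)}}{x} = \frac{4 \cdot 51 + 4 \cdot 2^{2}}{783} = \left(204 + 4 \cdot 4\right) \frac{1}{783} = \left(204 + 16\right) \frac{1}{783} = 220 \cdot \frac{1}{783} = \frac{220}{783}$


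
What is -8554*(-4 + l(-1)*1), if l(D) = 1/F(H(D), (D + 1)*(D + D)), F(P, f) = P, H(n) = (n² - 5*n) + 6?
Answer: 201019/6 ≈ 33503.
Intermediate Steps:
H(n) = 6 + n² - 5*n
l(D) = 1/(6 + D² - 5*D)
-8554*(-4 + l(-1)*1) = -8554*(-4 + 1/(6 + (-1)² - 5*(-1))) = -8554*(-4 + 1/(6 + 1 + 5)) = -8554*(-4 + 1/12) = -8554*(-47/12) = 201019/6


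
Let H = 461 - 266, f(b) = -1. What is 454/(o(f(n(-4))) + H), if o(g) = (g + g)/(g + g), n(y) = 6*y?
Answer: 227/98 ≈ 2.3163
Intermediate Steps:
o(g) = 1 (o(g) = (2*g)/((2*g)) = (2*g)*(1/(2*g)) = 1)
H = 195
454/(o(f(n(-4))) + H) = 454/(1 + 195) = 454/196 = (1/196)*454 = 227/98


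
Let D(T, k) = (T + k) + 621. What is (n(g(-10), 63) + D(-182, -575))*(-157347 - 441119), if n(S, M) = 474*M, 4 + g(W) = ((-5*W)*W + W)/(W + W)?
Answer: -17790000316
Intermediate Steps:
g(W) = -4 + (W - 5*W**2)/(2*W) (g(W) = -4 + ((-5*W)*W + W)/(W + W) = -4 + (-5*W**2 + W)/((2*W)) = -4 + (W - 5*W**2)*(1/(2*W)) = -4 + (W - 5*W**2)/(2*W))
D(T, k) = 621 + T + k
(n(g(-10), 63) + D(-182, -575))*(-157347 - 441119) = (474*63 + (621 - 182 - 575))*(-157347 - 441119) = (29862 - 136)*(-598466) = 29726*(-598466) = -17790000316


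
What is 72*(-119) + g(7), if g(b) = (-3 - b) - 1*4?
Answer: -8582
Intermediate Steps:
g(b) = -7 - b (g(b) = (-3 - b) - 4 = -7 - b)
72*(-119) + g(7) = 72*(-119) + (-7 - 1*7) = -8568 + (-7 - 7) = -8568 - 14 = -8582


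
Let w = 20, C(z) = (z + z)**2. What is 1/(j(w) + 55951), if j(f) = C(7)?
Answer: 1/56147 ≈ 1.7810e-5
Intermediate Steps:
C(z) = 4*z**2 (C(z) = (2*z)**2 = 4*z**2)
j(f) = 196 (j(f) = 4*7**2 = 4*49 = 196)
1/(j(w) + 55951) = 1/(196 + 55951) = 1/56147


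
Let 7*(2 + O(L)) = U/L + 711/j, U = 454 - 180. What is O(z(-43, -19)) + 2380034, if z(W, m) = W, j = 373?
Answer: 267213261107/112273 ≈ 2.3800e+6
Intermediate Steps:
U = 274
O(L) = -4511/2611 + 274/(7*L) (O(L) = -2 + (274/L + 711/373)/7 = -2 + (711/373 + 274/L)/7 = -2 + (711/2611 + 274/(7*L)) = -4511/2611 + 274/(7*L))
O(z(-43, -19)) + 2380034 = (1/2611)*(102202 - 4511*(-43))/(-43) + 2380034 = (1/2611)*(-1/43)*(102202 + 193973) + 2380034 = (1/2611)*(-1/43)*296175 + 2380034 = -296175/112273 + 2380034 = 267213261107/112273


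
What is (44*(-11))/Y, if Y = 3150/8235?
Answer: -44286/35 ≈ -1265.3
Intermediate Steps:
Y = 70/183 (Y = 3150*(1/8235) = 70/183 ≈ 0.38251)
(44*(-11))/Y = (44*(-11))/(70/183) = -484*183/70 = -44286/35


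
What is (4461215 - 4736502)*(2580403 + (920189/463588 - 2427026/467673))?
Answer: -6696060194668065688889/9426416988 ≈ -7.1035e+11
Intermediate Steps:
(4461215 - 4736502)*(2580403 + (920189/463588 - 2427026/467673)) = -275287*(2580403 + (920189*(1/463588) - 2427026*1/467673)) = -275287*(2580403 + (920189/463588 - 2427026/467673)) = -275287*(2580403 - 694792579091/216807590724) = -275287*559450262734402681/216807590724 = -6696060194668065688889/9426416988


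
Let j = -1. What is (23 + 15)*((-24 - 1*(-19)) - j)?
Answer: -152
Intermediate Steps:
(23 + 15)*((-24 - 1*(-19)) - j) = (23 + 15)*((-24 - 1*(-19)) - 1*(-1)) = 38*((-24 + 19) + 1) = 38*(-5 + 1) = 38*(-4) = -152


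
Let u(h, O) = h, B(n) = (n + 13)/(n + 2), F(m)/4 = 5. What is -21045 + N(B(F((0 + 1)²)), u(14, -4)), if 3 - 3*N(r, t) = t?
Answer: -63146/3 ≈ -21049.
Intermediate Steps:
F(m) = 20 (F(m) = 4*5 = 20)
B(n) = (13 + n)/(2 + n)
N(r, t) = 1 - t/3
-21045 + N(B(F((0 + 1)²)), u(14, -4)) = -21045 + (1 - ⅓*14) = -21045 + (1 - 14/3) = -21045 - 11/3 = -63146/3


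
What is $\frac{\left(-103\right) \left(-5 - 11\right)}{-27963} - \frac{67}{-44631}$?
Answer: $- \frac{7964263}{138668517} \approx -0.057434$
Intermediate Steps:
$\frac{\left(-103\right) \left(-5 - 11\right)}{-27963} - \frac{67}{-44631} = \left(-103\right) \left(-16\right) \left(- \frac{1}{27963}\right) - - \frac{67}{44631} = 1648 \left(- \frac{1}{27963}\right) + \frac{67}{44631} = - \frac{1648}{27963} + \frac{67}{44631} = - \frac{7964263}{138668517}$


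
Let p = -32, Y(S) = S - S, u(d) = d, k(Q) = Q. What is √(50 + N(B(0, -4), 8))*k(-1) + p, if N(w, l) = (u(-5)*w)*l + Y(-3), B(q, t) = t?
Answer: -32 - √210 ≈ -46.491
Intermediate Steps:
Y(S) = 0
N(w, l) = -5*l*w (N(w, l) = (-5*w)*l + 0 = -5*l*w + 0 = -5*l*w)
√(50 + N(B(0, -4), 8))*k(-1) + p = √(50 - 5*8*(-4))*(-1) - 32 = √(50 + 160)*(-1) - 32 = √210*(-1) - 32 = -√210 - 32 = -32 - √210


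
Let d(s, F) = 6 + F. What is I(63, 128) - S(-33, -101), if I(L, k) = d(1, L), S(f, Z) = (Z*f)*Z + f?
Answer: 336735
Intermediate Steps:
S(f, Z) = f + f*Z² (S(f, Z) = f*Z² + f = f + f*Z²)
I(L, k) = 6 + L
I(63, 128) - S(-33, -101) = (6 + 63) - (-33)*(1 + (-101)²) = 69 - (-33)*(1 + 10201) = 69 - (-33)*10202 = 69 - 1*(-336666) = 69 + 336666 = 336735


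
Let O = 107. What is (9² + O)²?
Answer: 35344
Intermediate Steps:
(9² + O)² = (9² + 107)² = (81 + 107)² = 188² = 35344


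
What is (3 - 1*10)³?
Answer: -343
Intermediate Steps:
(3 - 1*10)³ = (3 - 10)³ = (-7)³ = -343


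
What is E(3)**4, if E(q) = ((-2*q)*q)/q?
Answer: 1296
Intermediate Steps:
E(q) = -2*q (E(q) = (-2*q**2)/q = -2*q)
E(3)**4 = (-2*3)**4 = (-6)**4 = 1296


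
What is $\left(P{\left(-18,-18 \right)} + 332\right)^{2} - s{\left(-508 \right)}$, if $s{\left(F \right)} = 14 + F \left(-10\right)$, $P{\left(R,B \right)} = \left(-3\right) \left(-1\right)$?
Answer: $107131$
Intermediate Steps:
$P{\left(R,B \right)} = 3$
$s{\left(F \right)} = 14 - 10 F$
$\left(P{\left(-18,-18 \right)} + 332\right)^{2} - s{\left(-508 \right)} = \left(3 + 332\right)^{2} - \left(14 - -5080\right) = 335^{2} - \left(14 + 5080\right) = 112225 - 5094 = 107131$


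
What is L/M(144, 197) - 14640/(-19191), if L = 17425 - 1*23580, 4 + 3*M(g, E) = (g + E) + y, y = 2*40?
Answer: -38695215/889183 ≈ -43.518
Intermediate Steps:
y = 80
M(g, E) = 76/3 + E/3 + g/3 (M(g, E) = -4/3 + ((g + E) + 80)/3 = -4/3 + ((E + g) + 80)/3 = -4/3 + (80 + E + g)/3 = -4/3 + (80/3 + E/3 + g/3) = 76/3 + E/3 + g/3)
L = -6155 (L = 17425 - 23580 = -6155)
L/M(144, 197) - 14640/(-19191) = -6155/(76/3 + (⅓)*197 + (⅓)*144) - 14640/(-19191) = -6155/(76/3 + 197/3 + 48) - 14640*(-1/19191) = -6155/139 + 4880/6397 = -38695215/889183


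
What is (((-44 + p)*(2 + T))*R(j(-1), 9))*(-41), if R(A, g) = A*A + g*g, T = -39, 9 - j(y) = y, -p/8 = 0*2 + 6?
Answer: -25261084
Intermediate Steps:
p = -48 (p = -8*(0*2 + 6) = -8*(0 + 6) = -8*6 = -48)
j(y) = 9 - y
R(A, g) = A**2 + g**2
(((-44 + p)*(2 + T))*R(j(-1), 9))*(-41) = (((-44 - 48)*(2 - 39))*((9 - 1*(-1))**2 + 9**2))*(-41) = ((-92*(-37))*((9 + 1)**2 + 81))*(-41) = (3404*(10**2 + 81))*(-41) = (3404*(100 + 81))*(-41) = (3404*181)*(-41) = 616124*(-41) = -25261084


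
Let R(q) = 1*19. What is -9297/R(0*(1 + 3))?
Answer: -9297/19 ≈ -489.32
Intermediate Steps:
R(q) = 19
-9297/R(0*(1 + 3)) = -9297/19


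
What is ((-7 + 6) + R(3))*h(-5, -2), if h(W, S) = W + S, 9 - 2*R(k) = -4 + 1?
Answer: -35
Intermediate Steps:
R(k) = 6 (R(k) = 9/2 - (-4 + 1)/2 = 9/2 - ½*(-3) = 9/2 + 3/2 = 6)
h(W, S) = S + W
((-7 + 6) + R(3))*h(-5, -2) = ((-7 + 6) + 6)*(-2 - 5) = (-1 + 6)*(-7) = 5*(-7) = -35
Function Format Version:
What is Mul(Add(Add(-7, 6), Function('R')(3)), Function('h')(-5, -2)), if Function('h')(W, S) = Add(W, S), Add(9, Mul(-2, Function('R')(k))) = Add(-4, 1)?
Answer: -35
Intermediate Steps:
Function('R')(k) = 6 (Function('R')(k) = Add(Rational(9, 2), Mul(Rational(-1, 2), Add(-4, 1))) = Add(Rational(9, 2), Mul(Rational(-1, 2), -3)) = Add(Rational(9, 2), Rational(3, 2)) = 6)
Function('h')(W, S) = Add(S, W)
Mul(Add(Add(-7, 6), Function('R')(3)), Function('h')(-5, -2)) = Mul(Add(Add(-7, 6), 6), Add(-2, -5)) = Mul(Add(-1, 6), -7) = Mul(5, -7) = -35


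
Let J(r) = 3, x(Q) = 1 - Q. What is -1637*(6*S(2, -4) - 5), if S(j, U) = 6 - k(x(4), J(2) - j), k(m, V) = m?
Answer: -80213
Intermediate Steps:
S(j, U) = 9 (S(j, U) = 6 - (1 - 1*4) = 6 - (1 - 4) = 6 - 1*(-3) = 6 + 3 = 9)
-1637*(6*S(2, -4) - 5) = -1637*(6*9 - 5) = -1637*(54 - 5) = -1637*49 = -80213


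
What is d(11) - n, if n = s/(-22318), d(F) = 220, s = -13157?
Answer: 4896803/22318 ≈ 219.41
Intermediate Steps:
n = 13157/22318 (n = -13157/(-22318) = -13157*(-1/22318) = 13157/22318 ≈ 0.58952)
d(11) - n = 220 - 1*13157/22318 = 220 - 13157/22318 = 4896803/22318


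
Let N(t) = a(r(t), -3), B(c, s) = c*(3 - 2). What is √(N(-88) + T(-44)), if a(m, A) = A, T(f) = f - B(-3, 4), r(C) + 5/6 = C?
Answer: 2*I*√11 ≈ 6.6332*I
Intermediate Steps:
r(C) = -⅚ + C
B(c, s) = c (B(c, s) = c*1 = c)
T(f) = 3 + f (T(f) = f - 1*(-3) = f + 3 = 3 + f)
N(t) = -3
√(N(-88) + T(-44)) = √(-3 + (3 - 44)) = √(-3 - 41) = √(-44) = 2*I*√11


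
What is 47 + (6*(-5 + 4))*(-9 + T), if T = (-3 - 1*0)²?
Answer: 47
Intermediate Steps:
T = 9 (T = (-3 + 0)² = (-3)² = 9)
47 + (6*(-5 + 4))*(-9 + T) = 47 + (6*(-5 + 4))*(-9 + 9) = 47 + (6*(-1))*0 = 47 - 6*0 = 47 + 0 = 47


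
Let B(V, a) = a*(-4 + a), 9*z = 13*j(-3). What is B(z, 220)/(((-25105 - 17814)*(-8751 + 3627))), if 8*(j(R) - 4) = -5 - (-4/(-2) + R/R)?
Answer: 3960/18326413 ≈ 0.00021608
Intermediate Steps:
j(R) = 3 (j(R) = 4 + (-5 - (-4/(-2) + R/R))/8 = 4 + (-5 - (-4*(-1/2) + 1))/8 = 4 + (-5 - (2 + 1))/8 = 4 + (-5 - 1*3)/8 = 4 + (-5 - 3)/8 = 4 + (1/8)*(-8) = 4 - 1 = 3)
z = 13/3 (z = (13*3)/9 = (1/9)*39 = 13/3 ≈ 4.3333)
B(z, 220)/(((-25105 - 17814)*(-8751 + 3627))) = (220*(-4 + 220))/(((-25105 - 17814)*(-8751 + 3627))) = (220*216)/((-42919*(-5124))) = 47520/219916956 = 47520*(1/219916956) = 3960/18326413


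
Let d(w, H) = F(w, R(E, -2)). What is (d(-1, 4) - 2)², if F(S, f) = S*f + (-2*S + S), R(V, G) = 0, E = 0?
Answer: 1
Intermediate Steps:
F(S, f) = -S + S*f (F(S, f) = S*f - S = -S + S*f)
d(w, H) = -w (d(w, H) = w*(-1 + 0) = w*(-1) = -w)
(d(-1, 4) - 2)² = (-1*(-1) - 2)² = (1 - 2)² = (-1)² = 1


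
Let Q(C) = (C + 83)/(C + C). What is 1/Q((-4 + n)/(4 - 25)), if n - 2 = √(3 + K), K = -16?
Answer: 3503/1522519 - 1743*I*√13/1522519 ≈ 0.0023008 - 0.0041277*I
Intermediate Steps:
n = 2 + I*√13 (n = 2 + √(3 - 16) = 2 + √(-13) = 2 + I*√13 ≈ 2.0 + 3.6056*I)
Q(C) = (83 + C)/(2*C) (Q(C) = (83 + C)/((2*C)) = (83 + C)*(1/(2*C)) = (83 + C)/(2*C))
1/Q((-4 + n)/(4 - 25)) = 1/((83 + (-4 + (2 + I*√13))/(4 - 25))/(2*(((-4 + (2 + I*√13))/(4 - 25))))) = 1/((83 + (-2 + I*√13)/(-21))/(2*(((-2 + I*√13)/(-21))))) = 1/((83 + (-2 + I*√13)*(-1/21))/(2*(((-2 + I*√13)*(-1/21))))) = 1/((83 + (2/21 - I*√13/21))/(2*(2/21 - I*√13/21))) = 1/((1745/21 - I*√13/21)/(2*(2/21 - I*√13/21))) = 2*(2/21 - I*√13/21)/(1745/21 - I*√13/21)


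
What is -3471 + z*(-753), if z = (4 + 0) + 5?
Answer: -10248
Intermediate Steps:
z = 9 (z = 4 + 5 = 9)
-3471 + z*(-753) = -3471 + 9*(-753) = -3471 - 6777 = -10248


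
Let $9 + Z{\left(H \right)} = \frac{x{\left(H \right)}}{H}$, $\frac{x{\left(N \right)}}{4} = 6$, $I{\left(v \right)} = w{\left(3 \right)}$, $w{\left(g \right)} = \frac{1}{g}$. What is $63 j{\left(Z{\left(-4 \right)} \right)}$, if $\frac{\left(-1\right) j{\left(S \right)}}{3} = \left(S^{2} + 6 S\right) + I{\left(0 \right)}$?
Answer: $-25578$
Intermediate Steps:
$I{\left(v \right)} = \frac{1}{3}$
$x{\left(N \right)} = 24$ ($x{\left(N \right)} = 4 \cdot 6 = 24$)
$Z{\left(H \right)} = -9 + \frac{24}{H}$
$j{\left(S \right)} = -1 - 18 S - 3 S^{2}$ ($j{\left(S \right)} = - 3 \left(\left(S^{2} + 6 S\right) + \frac{1}{3}\right) = - 3 \left(\frac{1}{3} + S^{2} + 6 S\right) = -1 - 18 S - 3 S^{2}$)
$63 j{\left(Z{\left(-4 \right)} \right)} = 63 \left(-1 - 18 \left(-9 + \frac{24}{-4}\right) - 3 \left(-9 + \frac{24}{-4}\right)^{2}\right) = 63 \left(-1 - 18 \left(-9 + 24 \left(- \frac{1}{4}\right)\right) - 3 \left(-9 + 24 \left(- \frac{1}{4}\right)\right)^{2}\right) = 63 \left(-1 - 18 \left(-9 - 6\right) - 3 \left(-9 - 6\right)^{2}\right) = 63 \left(-1 - -270 - 3 \left(-15\right)^{2}\right) = 63 \left(-1 + 270 - 675\right) = 63 \left(-406\right) = -25578$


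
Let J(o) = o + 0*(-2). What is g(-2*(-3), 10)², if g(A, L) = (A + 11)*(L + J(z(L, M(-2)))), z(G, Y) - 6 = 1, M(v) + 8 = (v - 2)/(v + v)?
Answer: 83521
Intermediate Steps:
M(v) = -8 + (-2 + v)/(2*v) (M(v) = -8 + (v - 2)/(v + v) = -8 + (-2 + v)/((2*v)) = -8 + (-2 + v)*(1/(2*v)) = -8 + (-2 + v)/(2*v))
z(G, Y) = 7 (z(G, Y) = 6 + 1 = 7)
J(o) = o (J(o) = o + 0 = o)
g(A, L) = (7 + L)*(11 + A) (g(A, L) = (A + 11)*(L + 7) = (11 + A)*(7 + L) = (7 + L)*(11 + A))
g(-2*(-3), 10)² = (77 + 7*(-2*(-3)) + 11*10 - 2*(-3)*10)² = (77 + 7*6 + 110 + 6*10)² = (77 + 42 + 110 + 60)² = 289² = 83521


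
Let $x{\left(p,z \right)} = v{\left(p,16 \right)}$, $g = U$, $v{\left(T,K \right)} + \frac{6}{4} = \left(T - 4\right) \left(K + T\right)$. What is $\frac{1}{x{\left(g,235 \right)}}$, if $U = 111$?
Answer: $\frac{2}{27175} \approx 7.3597 \cdot 10^{-5}$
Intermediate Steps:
$v{\left(T,K \right)} = - \frac{3}{2} + \left(-4 + T\right) \left(K + T\right)$ ($v{\left(T,K \right)} = - \frac{3}{2} + \left(T - 4\right) \left(K + T\right) = - \frac{3}{2} + \left(-4 + T\right) \left(K + T\right)$)
$g = 111$
$x{\left(p,z \right)} = - \frac{131}{2} + p^{2} + 12 p$ ($x{\left(p,z \right)} = - \frac{3}{2} + p^{2} - 64 - 4 p + 16 p = - \frac{131}{2} + p^{2} + 12 p$)
$\frac{1}{x{\left(g,235 \right)}} = \frac{1}{- \frac{131}{2} + 111^{2} + 12 \cdot 111} = \frac{1}{- \frac{131}{2} + 12321 + 1332} = \frac{1}{\frac{27175}{2}} = \frac{2}{27175}$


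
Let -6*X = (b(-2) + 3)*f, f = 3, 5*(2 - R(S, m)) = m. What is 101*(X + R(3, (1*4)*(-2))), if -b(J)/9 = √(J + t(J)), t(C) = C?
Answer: 2121/10 + 909*I ≈ 212.1 + 909.0*I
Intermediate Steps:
R(S, m) = 2 - m/5
b(J) = -9*√2*√J (b(J) = -9*√(J + J) = -9*√2*√J)
X = -3/2 + 9*I (X = -(-9*√2*√(-2) + 3)*3/6 = -(-9*√2*I*√2 + 3)*3/6 = -(-18*I + 3)*3/6 = -(3 - 18*I)*3/6 = -(9 - 54*I)/6 = -3/2 + 9*I ≈ -1.5 + 9.0*I)
101*(X + R(3, (1*4)*(-2))) = 101*((-3/2 + 9*I) + (2 - 1*4*(-2)/5)) = 101*((-3/2 + 9*I) + (2 - 4*(-2)/5)) = 101*((-3/2 + 9*I) + (2 - ⅕*(-8))) = 101*((-3/2 + 9*I) + (2 + 8/5)) = 101*((-3/2 + 9*I) + 18/5) = 101*(21/10 + 9*I) = 2121/10 + 909*I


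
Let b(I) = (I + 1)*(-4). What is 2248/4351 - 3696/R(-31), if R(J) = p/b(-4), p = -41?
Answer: 193067720/178391 ≈ 1082.3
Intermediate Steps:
b(I) = -4 - 4*I (b(I) = (1 + I)*(-4) = -4 - 4*I)
R(J) = -41/12 (R(J) = -41/(-4 - 4*(-4)) = -41/(-4 + 16) = -41/12)
2248/4351 - 3696/R(-31) = 2248/4351 - 3696/(-41/12) = 2248*(1/4351) - 3696*(-12/41) = 2248/4351 + 44352/41 = 193067720/178391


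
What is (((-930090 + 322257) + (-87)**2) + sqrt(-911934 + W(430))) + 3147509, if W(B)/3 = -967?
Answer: 2547245 + I*sqrt(914835) ≈ 2.5472e+6 + 956.47*I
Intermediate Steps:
W(B) = -2901 (W(B) = 3*(-967) = -2901)
(((-930090 + 322257) + (-87)**2) + sqrt(-911934 + W(430))) + 3147509 = (((-930090 + 322257) + (-87)**2) + sqrt(-911934 - 2901)) + 3147509 = ((-607833 + 7569) + sqrt(-914835)) + 3147509 = (-600264 + I*sqrt(914835)) + 3147509 = 2547245 + I*sqrt(914835)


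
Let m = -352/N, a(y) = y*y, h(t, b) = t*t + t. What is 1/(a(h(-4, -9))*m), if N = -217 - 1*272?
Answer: 163/16896 ≈ 0.0096473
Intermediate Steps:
h(t, b) = t + t² (h(t, b) = t² + t = t + t²)
a(y) = y²
N = -489 (N = -217 - 272 = -489)
m = 352/489 (m = -352/(-489) = -352*(-1/489) = 352/489 ≈ 0.71984)
1/(a(h(-4, -9))*m) = 1/((-4*(1 - 4))²*(352/489)) = 1/((-4*(-3))²*(352/489)) = 1/(12²*(352/489)) = 1/(144*(352/489)) = 1/(16896/163) = 163/16896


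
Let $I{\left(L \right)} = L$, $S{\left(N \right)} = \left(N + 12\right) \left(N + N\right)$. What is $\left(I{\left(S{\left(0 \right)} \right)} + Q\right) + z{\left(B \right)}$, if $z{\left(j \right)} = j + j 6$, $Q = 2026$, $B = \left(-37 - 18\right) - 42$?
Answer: $1347$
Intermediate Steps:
$S{\left(N \right)} = 2 N \left(12 + N\right)$ ($S{\left(N \right)} = \left(12 + N\right) 2 N = 2 N \left(12 + N\right)$)
$B = -97$ ($B = -55 - 42 = -97$)
$z{\left(j \right)} = 7 j$ ($z{\left(j \right)} = j + 6 j = 7 j$)
$\left(I{\left(S{\left(0 \right)} \right)} + Q\right) + z{\left(B \right)} = \left(2 \cdot 0 \left(12 + 0\right) + 2026\right) + 7 \left(-97\right) = \left(2 \cdot 0 \cdot 12 + 2026\right) - 679 = \left(0 + 2026\right) - 679 = 2026 - 679 = 1347$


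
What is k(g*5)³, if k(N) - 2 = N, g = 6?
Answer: 32768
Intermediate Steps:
k(N) = 2 + N
k(g*5)³ = (2 + 6*5)³ = (2 + 30)³ = 32³ = 32768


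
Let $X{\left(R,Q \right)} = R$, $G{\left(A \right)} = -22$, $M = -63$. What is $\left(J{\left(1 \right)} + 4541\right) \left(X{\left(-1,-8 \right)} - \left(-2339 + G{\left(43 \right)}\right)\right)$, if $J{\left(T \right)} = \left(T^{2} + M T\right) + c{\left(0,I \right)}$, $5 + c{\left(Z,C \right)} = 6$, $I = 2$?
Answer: $10572800$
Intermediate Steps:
$c{\left(Z,C \right)} = 1$ ($c{\left(Z,C \right)} = -5 + 6 = 1$)
$J{\left(T \right)} = 1 + T^{2} - 63 T$ ($J{\left(T \right)} = \left(T^{2} - 63 T\right) + 1 = 1 + T^{2} - 63 T$)
$\left(J{\left(1 \right)} + 4541\right) \left(X{\left(-1,-8 \right)} - \left(-2339 + G{\left(43 \right)}\right)\right) = \left(\left(1 + 1^{2} - 63\right) + 4541\right) \left(-1 + \left(2339 - -22\right)\right) = \left(\left(1 + 1 - 63\right) + 4541\right) \left(-1 + \left(2339 + 22\right)\right) = \left(-61 + 4541\right) \left(-1 + 2361\right) = 4480 \cdot 2360 = 10572800$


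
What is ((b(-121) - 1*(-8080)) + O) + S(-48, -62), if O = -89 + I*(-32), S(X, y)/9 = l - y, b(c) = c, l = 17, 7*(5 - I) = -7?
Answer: 8389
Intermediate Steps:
I = 6 (I = 5 - 1/7*(-7) = 5 + 1 = 6)
S(X, y) = 153 - 9*y (S(X, y) = 9*(17 - y) = 153 - 9*y)
O = -281 (O = -89 + 6*(-32) = -89 - 192 = -281)
((b(-121) - 1*(-8080)) + O) + S(-48, -62) = ((-121 - 1*(-8080)) - 281) + (153 - 9*(-62)) = ((-121 + 8080) - 281) + (153 + 558) = (7959 - 281) + 711 = 7678 + 711 = 8389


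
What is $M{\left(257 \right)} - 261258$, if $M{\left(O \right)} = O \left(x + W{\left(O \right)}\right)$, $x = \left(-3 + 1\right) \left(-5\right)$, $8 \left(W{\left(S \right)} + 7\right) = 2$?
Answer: $- \frac{1041691}{4} \approx -2.6042 \cdot 10^{5}$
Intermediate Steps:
$W{\left(S \right)} = - \frac{27}{4}$ ($W{\left(S \right)} = -7 + \frac{1}{8} \cdot 2 = -7 + \frac{1}{4} = - \frac{27}{4}$)
$x = 10$ ($x = \left(-2\right) \left(-5\right) = 10$)
$M{\left(O \right)} = \frac{13 O}{4}$ ($M{\left(O \right)} = O \left(10 - \frac{27}{4}\right) = O \frac{13}{4} = \frac{13 O}{4}$)
$M{\left(257 \right)} - 261258 = \frac{13}{4} \cdot 257 - 261258 = \frac{3341}{4} - 261258 = - \frac{1041691}{4}$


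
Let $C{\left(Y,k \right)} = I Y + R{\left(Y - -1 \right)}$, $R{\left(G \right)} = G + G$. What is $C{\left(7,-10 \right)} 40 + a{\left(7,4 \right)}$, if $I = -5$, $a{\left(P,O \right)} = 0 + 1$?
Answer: $-759$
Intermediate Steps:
$a{\left(P,O \right)} = 1$
$R{\left(G \right)} = 2 G$
$C{\left(Y,k \right)} = 2 - 3 Y$ ($C{\left(Y,k \right)} = - 5 Y + 2 \left(Y - -1\right) = - 5 Y + 2 \left(Y + 1\right) = - 5 Y + 2 \left(1 + Y\right) = - 5 Y + \left(2 + 2 Y\right) = 2 - 3 Y$)
$C{\left(7,-10 \right)} 40 + a{\left(7,4 \right)} = \left(2 - 21\right) 40 + 1 = \left(-19\right) 40 + 1 = -760 + 1 = -759$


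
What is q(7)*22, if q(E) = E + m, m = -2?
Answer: 110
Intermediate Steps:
q(E) = -2 + E (q(E) = E - 2 = -2 + E)
q(7)*22 = (-2 + 7)*22 = 5*22 = 110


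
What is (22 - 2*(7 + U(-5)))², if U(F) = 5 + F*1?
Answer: 64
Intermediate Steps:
U(F) = 5 + F
(22 - 2*(7 + U(-5)))² = (22 - 2*(7 + (5 - 5)))² = (22 - 2*(7 + 0))² = (22 - 2*7)² = (22 - 14)² = 8² = 64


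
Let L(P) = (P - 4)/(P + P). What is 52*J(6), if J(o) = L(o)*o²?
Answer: 312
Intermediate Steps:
L(P) = (-4 + P)/(2*P) (L(P) = (-4 + P)/((2*P)) = (-4 + P)*(1/(2*P)) = (-4 + P)/(2*P))
J(o) = o*(-4 + o)/2 (J(o) = ((-4 + o)/(2*o))*o² = o*(-4 + o)/2)
52*J(6) = 52*((½)*6*(-4 + 6)) = 52*((½)*6*2) = 52*6 = 312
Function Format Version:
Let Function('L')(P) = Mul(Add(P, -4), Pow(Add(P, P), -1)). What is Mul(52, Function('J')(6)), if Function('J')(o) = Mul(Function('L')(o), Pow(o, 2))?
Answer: 312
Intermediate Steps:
Function('L')(P) = Mul(Rational(1, 2), Pow(P, -1), Add(-4, P)) (Function('L')(P) = Mul(Add(-4, P), Pow(Mul(2, P), -1)) = Mul(Add(-4, P), Mul(Rational(1, 2), Pow(P, -1))) = Mul(Rational(1, 2), Pow(P, -1), Add(-4, P)))
Function('J')(o) = Mul(Rational(1, 2), o, Add(-4, o)) (Function('J')(o) = Mul(Mul(Rational(1, 2), Pow(o, -1), Add(-4, o)), Pow(o, 2)) = Mul(Rational(1, 2), o, Add(-4, o)))
Mul(52, Function('J')(6)) = Mul(52, Mul(Rational(1, 2), 6, Add(-4, 6))) = Mul(52, Mul(Rational(1, 2), 6, 2)) = Mul(52, 6) = 312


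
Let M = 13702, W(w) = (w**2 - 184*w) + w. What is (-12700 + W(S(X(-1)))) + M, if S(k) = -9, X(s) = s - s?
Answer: 2730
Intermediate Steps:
X(s) = 0
W(w) = w**2 - 183*w
(-12700 + W(S(X(-1)))) + M = (-12700 - 9*(-183 - 9)) + 13702 = (-12700 - 9*(-192)) + 13702 = (-12700 + 1728) + 13702 = -10972 + 13702 = 2730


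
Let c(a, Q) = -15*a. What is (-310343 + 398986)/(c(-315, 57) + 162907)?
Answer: 88643/167632 ≈ 0.52880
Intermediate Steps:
(-310343 + 398986)/(c(-315, 57) + 162907) = (-310343 + 398986)/(-15*(-315) + 162907) = 88643/(4725 + 162907) = 88643/167632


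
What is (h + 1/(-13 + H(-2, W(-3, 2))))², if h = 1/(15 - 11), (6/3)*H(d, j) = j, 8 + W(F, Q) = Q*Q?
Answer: 121/3600 ≈ 0.033611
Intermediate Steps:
W(F, Q) = -8 + Q² (W(F, Q) = -8 + Q*Q = -8 + Q²)
H(d, j) = j/2
h = ¼ (h = 1/4 = ¼ ≈ 0.25000)
(h + 1/(-13 + H(-2, W(-3, 2))))² = (¼ + 1/(-13 + (-8 + 2²)/2))² = (¼ + 1/(-13 + (-8 + 4)/2))² = (¼ + 1/(-13 + (½)*(-4)))² = (¼ + 1/(-13 - 2))² = (¼ + 1/(-15))² = (¼ - 1/15)² = (11/60)² = 121/3600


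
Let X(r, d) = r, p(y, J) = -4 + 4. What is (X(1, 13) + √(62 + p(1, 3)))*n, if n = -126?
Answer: -126 - 126*√62 ≈ -1118.1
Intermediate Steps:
p(y, J) = 0
(X(1, 13) + √(62 + p(1, 3)))*n = (1 + √(62 + 0))*(-126) = (1 + √62)*(-126) = -126 - 126*√62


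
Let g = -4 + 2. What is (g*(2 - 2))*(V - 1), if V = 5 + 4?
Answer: 0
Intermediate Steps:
V = 9
g = -2
(g*(2 - 2))*(V - 1) = (-2*(2 - 2))*(9 - 1) = -2*0*8 = 0*8 = 0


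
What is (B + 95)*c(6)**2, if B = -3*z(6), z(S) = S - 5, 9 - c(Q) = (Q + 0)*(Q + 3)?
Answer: 186300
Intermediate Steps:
c(Q) = 9 - Q*(3 + Q) (c(Q) = 9 - (Q + 0)*(Q + 3) = 9 - Q*(3 + Q))
z(S) = -5 + S
B = -3 (B = -3*(-5 + 6) = -3*1 = -3)
(B + 95)*c(6)**2 = (-3 + 95)*(9 - 1*6**2 - 3*6)**2 = 92*(9 - 1*36 - 18)**2 = 92*(9 - 36 - 18)**2 = 92*(-45)**2 = 92*2025 = 186300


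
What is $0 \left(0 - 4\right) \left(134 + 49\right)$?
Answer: $0$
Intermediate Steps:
$0 \left(0 - 4\right) \left(134 + 49\right) = 0 \left(-4\right) 183 = 0 \cdot 183 = 0$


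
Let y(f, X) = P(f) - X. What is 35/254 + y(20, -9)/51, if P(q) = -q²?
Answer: -5737/762 ≈ -7.5289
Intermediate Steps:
y(f, X) = -X - f² (y(f, X) = -f² - X = -X - f²)
35/254 + y(20, -9)/51 = 35/254 + (-1*(-9) - 1*20²)/51 = 35*(1/254) + (9 - 1*400)*(1/51) = 35/254 + (9 - 400)*(1/51) = 35/254 - 391*1/51 = 35/254 - 23/3 = -5737/762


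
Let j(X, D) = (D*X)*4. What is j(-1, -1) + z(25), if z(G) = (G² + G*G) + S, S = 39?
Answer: 1293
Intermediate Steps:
j(X, D) = 4*D*X
z(G) = 39 + 2*G² (z(G) = (G² + G*G) + 39 = (G² + G²) + 39 = 2*G² + 39 = 39 + 2*G²)
j(-1, -1) + z(25) = 4*(-1)*(-1) + (39 + 2*25²) = 4 + (39 + 2*625) = 4 + (39 + 1250) = 4 + 1289 = 1293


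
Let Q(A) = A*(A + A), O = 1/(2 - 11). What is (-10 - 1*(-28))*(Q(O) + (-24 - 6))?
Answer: -4856/9 ≈ -539.56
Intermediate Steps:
O = -1/9 (O = 1/(-9) = -1/9 ≈ -0.11111)
Q(A) = 2*A**2 (Q(A) = A*(2*A) = 2*A**2)
(-10 - 1*(-28))*(Q(O) + (-24 - 6)) = (-10 - 1*(-28))*(2*(-1/9)**2 + (-24 - 6)) = (-10 + 28)*(2*(1/81) - 30) = 18*(2/81 - 30) = 18*(-2428/81) = -4856/9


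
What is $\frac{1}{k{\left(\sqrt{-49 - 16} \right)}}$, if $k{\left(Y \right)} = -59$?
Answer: $- \frac{1}{59} \approx -0.016949$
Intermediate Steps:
$\frac{1}{k{\left(\sqrt{-49 - 16} \right)}} = \frac{1}{-59} = - \frac{1}{59}$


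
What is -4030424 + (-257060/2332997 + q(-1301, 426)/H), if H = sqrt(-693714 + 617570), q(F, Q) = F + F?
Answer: -9402967357788/2332997 + 1301*I*sqrt(4759)/9518 ≈ -4.0304e+6 + 9.4295*I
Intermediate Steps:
q(F, Q) = 2*F
H = 4*I*sqrt(4759) (H = sqrt(-76144) = 4*I*sqrt(4759) ≈ 275.94*I)
-4030424 + (-257060/2332997 + q(-1301, 426)/H) = -4030424 + (-257060/2332997 + (2*(-1301))/((4*I*sqrt(4759)))) = -4030424 + (-257060*1/2332997 - (-1301)*I*sqrt(4759)/9518) = -4030424 + (-257060/2332997 + 1301*I*sqrt(4759)/9518) = -9402967357788/2332997 + 1301*I*sqrt(4759)/9518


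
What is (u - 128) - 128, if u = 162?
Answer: -94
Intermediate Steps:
(u - 128) - 128 = (162 - 128) - 128 = 34 - 128 = -94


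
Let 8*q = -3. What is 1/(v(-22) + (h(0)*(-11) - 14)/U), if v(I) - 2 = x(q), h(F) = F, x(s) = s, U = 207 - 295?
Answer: 88/157 ≈ 0.56051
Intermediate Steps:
U = -88
q = -3/8 (q = (1/8)*(-3) = -3/8 ≈ -0.37500)
v(I) = 13/8 (v(I) = 2 - 3/8 = 13/8)
1/(v(-22) + (h(0)*(-11) - 14)/U) = 1/(13/8 + (0*(-11) - 14)/(-88)) = 1/(13/8 + (0 - 14)*(-1/88)) = 1/(13/8 - 14*(-1/88)) = 1/(13/8 + 7/44) = 1/(157/88) = 88/157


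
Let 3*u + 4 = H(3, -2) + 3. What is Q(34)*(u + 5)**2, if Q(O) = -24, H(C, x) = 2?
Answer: -2048/3 ≈ -682.67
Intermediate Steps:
u = 1/3 (u = -4/3 + (2 + 3)/3 = -4/3 + (1/3)*5 = -4/3 + 5/3 = 1/3 ≈ 0.33333)
Q(34)*(u + 5)**2 = -24*(1/3 + 5)**2 = -24*(16/3)**2 = -24*256/9 = -2048/3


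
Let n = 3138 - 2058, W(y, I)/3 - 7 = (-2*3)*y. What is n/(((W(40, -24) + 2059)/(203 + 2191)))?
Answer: 32319/17 ≈ 1901.1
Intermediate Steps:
W(y, I) = 21 - 18*y (W(y, I) = 21 + 3*((-2*3)*y) = 21 + 3*(-6*y) = 21 - 18*y)
n = 1080
n/(((W(40, -24) + 2059)/(203 + 2191))) = 1080/((((21 - 18*40) + 2059)/(203 + 2191))) = 1080/((((21 - 720) + 2059)/2394)) = 1080/(((-699 + 2059)*(1/2394))) = 1080/((1360*(1/2394))) = 1080/(680/1197) = 1080*(1197/680) = 32319/17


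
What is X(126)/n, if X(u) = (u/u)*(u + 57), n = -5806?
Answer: -183/5806 ≈ -0.031519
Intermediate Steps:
X(u) = 57 + u (X(u) = 1*(57 + u) = 57 + u)
X(126)/n = (57 + 126)/(-5806) = 183*(-1/5806) = -183/5806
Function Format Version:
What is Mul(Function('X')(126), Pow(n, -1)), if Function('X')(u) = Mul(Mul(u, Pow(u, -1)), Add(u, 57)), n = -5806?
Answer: Rational(-183, 5806) ≈ -0.031519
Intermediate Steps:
Function('X')(u) = Add(57, u) (Function('X')(u) = Mul(1, Add(57, u)) = Add(57, u))
Mul(Function('X')(126), Pow(n, -1)) = Mul(Add(57, 126), Pow(-5806, -1)) = Mul(183, Rational(-1, 5806)) = Rational(-183, 5806)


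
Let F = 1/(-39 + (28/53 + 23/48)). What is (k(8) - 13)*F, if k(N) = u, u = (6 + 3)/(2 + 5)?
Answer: 208608/676571 ≈ 0.30833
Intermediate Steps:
u = 9/7 ≈ 1.2857
k(N) = 9/7
F = -2544/96653 (F = 1/(-39 + (28*(1/53) + 23*(1/48))) = 1/(-39 + (28/53 + 23/48)) = 1/(-39 + 2563/2544) = 1/(-96653/2544) = -2544/96653 ≈ -0.026321)
(k(8) - 13)*F = (9/7 - 13)*(-2544/96653) = -82/7*(-2544/96653) = 208608/676571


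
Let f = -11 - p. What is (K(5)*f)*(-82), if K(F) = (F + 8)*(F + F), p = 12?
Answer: 245180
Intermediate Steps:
f = -23 (f = -11 - 1*12 = -11 - 12 = -23)
K(F) = 2*F*(8 + F) (K(F) = (8 + F)*(2*F) = 2*F*(8 + F))
(K(5)*f)*(-82) = ((2*5*(8 + 5))*(-23))*(-82) = ((2*5*13)*(-23))*(-82) = (130*(-23))*(-82) = -2990*(-82) = 245180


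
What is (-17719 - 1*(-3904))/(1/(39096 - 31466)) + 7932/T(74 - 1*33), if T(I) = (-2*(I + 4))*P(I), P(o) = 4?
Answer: -3162254161/30 ≈ -1.0541e+8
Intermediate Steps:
T(I) = -32 - 8*I (T(I) = -2*(I + 4)*4 = -2*(4 + I)*4 = (-8 - 2*I)*4 = -32 - 8*I)
(-17719 - 1*(-3904))/(1/(39096 - 31466)) + 7932/T(74 - 1*33) = (-17719 - 1*(-3904))/(1/(39096 - 31466)) + 7932/(-32 - 8*(74 - 1*33)) = (-17719 + 3904)/(1/7630) + 7932/(-32 - 8*(74 - 33)) = -13815/1/7630 + 7932/(-32 - 8*41) = -13815*7630 + 7932/(-32 - 328) = -105408450 + 7932/(-360) = -105408450 + 7932*(-1/360) = -105408450 - 661/30 = -3162254161/30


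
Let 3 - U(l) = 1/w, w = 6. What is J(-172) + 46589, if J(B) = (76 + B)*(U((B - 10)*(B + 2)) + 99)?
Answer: 36813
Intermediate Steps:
U(l) = 17/6 (U(l) = 3 - 1/6 = 17/6)
J(B) = 23218/3 + 611*B/6 (J(B) = (76 + B)*(17/6 + 99) = (76 + B)*(611/6) = 23218/3 + 611*B/6)
J(-172) + 46589 = (23218/3 + (611/6)*(-172)) + 46589 = (23218/3 - 52546/3) + 46589 = -9776 + 46589 = 36813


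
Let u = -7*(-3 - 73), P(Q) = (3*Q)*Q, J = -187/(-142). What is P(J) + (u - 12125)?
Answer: -233656345/20164 ≈ -11588.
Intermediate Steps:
J = 187/142 (J = -187*(-1)/142 = -1*(-187/142) = 187/142 ≈ 1.3169)
P(Q) = 3*Q**2
u = 532 (u = -7*(-76) = 532)
P(J) + (u - 12125) = 3*(187/142)**2 + (532 - 12125) = 3*(34969/20164) - 11593 = 104907/20164 - 11593 = -233656345/20164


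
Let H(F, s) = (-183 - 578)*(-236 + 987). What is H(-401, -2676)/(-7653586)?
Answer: 571511/7653586 ≈ 0.074672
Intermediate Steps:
H(F, s) = -571511 (H(F, s) = -761*751 = -571511)
H(-401, -2676)/(-7653586) = -571511/(-7653586) = -571511*(-1/7653586) = 571511/7653586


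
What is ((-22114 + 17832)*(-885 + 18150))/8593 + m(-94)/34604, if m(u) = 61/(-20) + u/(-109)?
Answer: -5576940945945617/648227734960 ≈ -8603.4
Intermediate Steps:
m(u) = -61/20 - u/109 (m(u) = 61*(-1/20) + u*(-1/109) = -61/20 - u/109)
((-22114 + 17832)*(-885 + 18150))/8593 + m(-94)/34604 = ((-22114 + 17832)*(-885 + 18150))/8593 + (-61/20 - 1/109*(-94))/34604 = -4282*17265*(1/8593) + (-61/20 + 94/109)*(1/34604) = -73928730*1/8593 - 4769/2180*1/34604 = -73928730/8593 - 4769/75436720 = -5576940945945617/648227734960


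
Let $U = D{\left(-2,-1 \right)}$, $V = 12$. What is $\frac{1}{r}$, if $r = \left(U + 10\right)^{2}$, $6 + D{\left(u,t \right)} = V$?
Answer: $\frac{1}{256} \approx 0.0039063$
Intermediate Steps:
$D{\left(u,t \right)} = 6$ ($D{\left(u,t \right)} = -6 + 12 = 6$)
$U = 6$
$r = 256$ ($r = \left(6 + 10\right)^{2} = 16^{2} = 256$)
$\frac{1}{r} = \frac{1}{256}$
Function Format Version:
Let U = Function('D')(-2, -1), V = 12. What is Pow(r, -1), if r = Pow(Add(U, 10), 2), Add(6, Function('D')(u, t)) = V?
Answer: Rational(1, 256) ≈ 0.0039063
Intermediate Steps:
Function('D')(u, t) = 6 (Function('D')(u, t) = Add(-6, 12) = 6)
U = 6
r = 256 (r = Pow(Add(6, 10), 2) = Pow(16, 2) = 256)
Pow(r, -1) = Pow(256, -1) = Rational(1, 256)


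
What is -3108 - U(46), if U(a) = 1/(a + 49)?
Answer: -295261/95 ≈ -3108.0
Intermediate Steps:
U(a) = 1/(49 + a)
-3108 - U(46) = -3108 - 1/(49 + 46) = -3108 - 1/95 = -295261/95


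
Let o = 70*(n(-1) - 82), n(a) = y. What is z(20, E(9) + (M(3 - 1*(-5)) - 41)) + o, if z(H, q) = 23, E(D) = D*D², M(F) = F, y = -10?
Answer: -6417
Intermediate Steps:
E(D) = D³
n(a) = -10
o = -6440 (o = 70*(-10 - 82) = 70*(-92) = -6440)
z(20, E(9) + (M(3 - 1*(-5)) - 41)) + o = 23 - 6440 = -6417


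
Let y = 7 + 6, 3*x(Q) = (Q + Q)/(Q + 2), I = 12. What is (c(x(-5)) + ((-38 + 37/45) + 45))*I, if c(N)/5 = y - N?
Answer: 4036/5 ≈ 807.20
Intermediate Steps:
x(Q) = 2*Q/(3*(2 + Q)) (x(Q) = ((Q + Q)/(Q + 2))/3 = ((2*Q)/(2 + Q))/3 = (2*Q/(2 + Q))/3 = 2*Q/(3*(2 + Q)))
y = 13
c(N) = 65 - 5*N (c(N) = 5*(13 - N) = 65 - 5*N)
(c(x(-5)) + ((-38 + 37/45) + 45))*I = ((65 - 10*(-5)/(3*(2 - 5))) + ((-38 + 37/45) + 45))*12 = ((65 - 10*(-5)/(3*(-3))) + ((-38 + 37*(1/45)) + 45))*12 = ((65 - 10*(-5)*(-1)/(3*3)) + ((-38 + 37/45) + 45))*12 = ((65 - 5*10/9) + (-1673/45 + 45))*12 = ((65 - 50/9) + 352/45)*12 = (535/9 + 352/45)*12 = (1009/15)*12 = 4036/5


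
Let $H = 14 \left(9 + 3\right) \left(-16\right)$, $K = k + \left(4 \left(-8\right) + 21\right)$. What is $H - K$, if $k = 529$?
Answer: $-3206$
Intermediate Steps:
$K = 518$ ($K = 529 + \left(4 \left(-8\right) + 21\right) = 529 + \left(-32 + 21\right) = 529 - 11 = 518$)
$H = -2688$ ($H = 14 \cdot 12 \left(-16\right) = 168 \left(-16\right) = -2688$)
$H - K = -2688 - 518 = -3206$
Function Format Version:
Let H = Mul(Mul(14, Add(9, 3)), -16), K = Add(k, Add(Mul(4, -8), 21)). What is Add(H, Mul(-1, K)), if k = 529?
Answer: -3206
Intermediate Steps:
K = 518 (K = Add(529, Add(Mul(4, -8), 21)) = Add(529, Add(-32, 21)) = Add(529, -11) = 518)
H = -2688 (H = Mul(Mul(14, 12), -16) = Mul(168, -16) = -2688)
Add(H, Mul(-1, K)) = Add(-2688, Mul(-1, 518)) = Add(-2688, -518) = -3206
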